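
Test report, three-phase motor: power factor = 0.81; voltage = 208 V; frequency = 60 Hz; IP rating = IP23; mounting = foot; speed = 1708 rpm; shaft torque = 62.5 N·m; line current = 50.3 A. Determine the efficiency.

ω = 2π × 1708/60 = 178.9 rad/s; P_out = τω = 62.5 × 178.9 = 11181 W
P_in = √3·V_L·I_L·cosφ = 1.732 × 208 × 50.3 × 0.81 = 14678 W
η = P_out / P_in = 11181 / 14678 = 0.762 = 76.2%

76.2 %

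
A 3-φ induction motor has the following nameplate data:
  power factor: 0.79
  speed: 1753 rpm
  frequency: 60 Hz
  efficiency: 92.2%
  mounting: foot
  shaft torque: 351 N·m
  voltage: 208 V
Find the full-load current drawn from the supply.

246 A

ω = 2π×1753/60 = 183.6 rad/s; P_out = τω = 351 × 183.6 = 64444 W
P_in = P_out / η = 64444 / 0.922 = 69896 W
I_L = P_in / (√3·V_L·cosφ) = 69896 / (1.732 × 208 × 0.79) = 246 A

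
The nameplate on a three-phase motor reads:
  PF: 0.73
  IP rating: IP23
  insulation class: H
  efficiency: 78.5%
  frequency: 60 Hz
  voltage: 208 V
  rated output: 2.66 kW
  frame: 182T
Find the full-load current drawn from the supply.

12.9 A

P_out = 2.66 kW = 2660 W
P_in = P_out / η = 2660 / 0.785 = 3389 W
I_L = P_in / (√3·V_L·cosφ) = 3389 / (1.732 × 208 × 0.73) = 12.9 A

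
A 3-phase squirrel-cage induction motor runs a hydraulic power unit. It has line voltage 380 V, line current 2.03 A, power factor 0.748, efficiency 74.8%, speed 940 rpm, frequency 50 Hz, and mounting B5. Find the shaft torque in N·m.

7.59 N·m

P_in = √3·V·I·cosφ = 1.732 × 380 × 2.03 × 0.748 = 999 W
P_out = η·P_in = 0.748 × 999 = 747 W
n = 940 rpm
ω = 2π×940/60 = 98.44 rad/s
τ = P_out/ω = 747/98.44 = 7.59 N·m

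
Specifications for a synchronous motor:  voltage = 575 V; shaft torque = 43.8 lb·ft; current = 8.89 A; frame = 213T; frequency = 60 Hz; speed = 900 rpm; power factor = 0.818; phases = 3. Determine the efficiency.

τ = 43.8 lb·ft × 1.356 = 59.39 N·m
ω = 2π × 900/60 = 94.25 rad/s; P_out = τω = 59.39 × 94.25 = 5598 W
P_in = √3·V_L·I_L·cosφ = 1.732 × 575 × 8.89 × 0.818 = 7242 W
η = P_out / P_in = 5598 / 7242 = 0.773 = 77.3%

77.3 %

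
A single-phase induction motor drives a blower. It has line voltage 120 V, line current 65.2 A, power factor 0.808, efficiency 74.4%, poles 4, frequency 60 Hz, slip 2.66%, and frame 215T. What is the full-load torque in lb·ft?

18.9 lb·ft

P_in = V·I·cosφ = 120 × 65.2 × 0.808 = 6322 W
P_out = η·P_in = 0.744 × 6322 = 4704 W
n_s = 120×60/4 = 1800 rpm; n = 1800×(1−0.0266) = 1752 rpm
ω = 2π×1752/60 = 183.5 rad/s
τ = P_out/ω = 4704/183.5 = 25.63 N·m
In lb·ft: 25.63/1.356 = 18.9 lb·ft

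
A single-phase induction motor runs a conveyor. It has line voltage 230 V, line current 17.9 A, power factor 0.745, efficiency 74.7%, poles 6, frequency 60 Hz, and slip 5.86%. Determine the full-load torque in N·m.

P_in = V·I·cosφ = 230 × 17.9 × 0.745 = 3067 W
P_out = η·P_in = 0.747 × 3067 = 2291 W
n_s = 120×60/6 = 1200 rpm; n = 1200×(1−0.0586) = 1130 rpm
ω = 2π×1130/60 = 118.3 rad/s
τ = P_out/ω = 2291/118.3 = 19.4 N·m

19.4 N·m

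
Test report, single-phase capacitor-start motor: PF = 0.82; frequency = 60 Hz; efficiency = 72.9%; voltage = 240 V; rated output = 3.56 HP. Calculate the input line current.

18.5 A

P_out = 3.56 × 746 = 2656 W
P_in = P_out / η = 2656 / 0.729 = 3643 W
I = P_in / (V·cosφ) = 3643 / (240 × 0.82) = 18.5 A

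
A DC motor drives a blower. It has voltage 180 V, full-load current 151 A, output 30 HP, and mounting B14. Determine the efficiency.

82.3 %

P_out = 30 × 746 = 22380 W
P_in = V·I = 180 × 151 = 27180 W
η = P_out / P_in = 22380 / 27180 = 0.823 = 82.3%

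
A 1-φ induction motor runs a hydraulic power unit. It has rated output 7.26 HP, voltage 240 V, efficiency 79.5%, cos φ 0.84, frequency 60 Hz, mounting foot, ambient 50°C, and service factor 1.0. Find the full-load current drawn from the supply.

P_out = 7.26 × 746 = 5416 W
P_in = P_out / η = 5416 / 0.795 = 6813 W
I = P_in / (V·cosφ) = 6813 / (240 × 0.84) = 33.8 A

33.8 A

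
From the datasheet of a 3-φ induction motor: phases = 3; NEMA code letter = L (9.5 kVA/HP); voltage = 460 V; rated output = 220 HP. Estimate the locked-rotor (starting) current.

S_LR = 9.5 × 220 = 2090 kVA
I_LR = S_LR/(√3·V_L) = 2090000/(1.732×460) = 2620 A

2620 A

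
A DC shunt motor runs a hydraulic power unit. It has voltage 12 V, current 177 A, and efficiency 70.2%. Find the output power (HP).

P_in = V·I = 12 × 177 = 2124 W
P_out = η·P_in = 0.702 × 2124 = 1491 W
= 1491/746 = 2 HP

2 HP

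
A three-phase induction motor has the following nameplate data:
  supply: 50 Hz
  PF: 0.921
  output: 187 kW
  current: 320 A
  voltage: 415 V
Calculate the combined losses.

P_in = √3·V·I·cosφ = 1.732×415×320×0.921 = 211839 W
P_out = 187000 W
Losses = P_in − P_out = 211839 − 187000 = 24839 W

24.8 kW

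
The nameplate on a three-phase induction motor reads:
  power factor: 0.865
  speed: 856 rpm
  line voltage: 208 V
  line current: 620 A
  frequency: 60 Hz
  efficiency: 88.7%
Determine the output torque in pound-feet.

1410 lb·ft

P_in = √3·V·I·cosφ = 1.732 × 208 × 620 × 0.865 = 193205 W
P_out = η·P_in = 0.887 × 193205 = 171373 W
n = 856 rpm
ω = 2π×856/60 = 89.64 rad/s
τ = P_out/ω = 171373/89.64 = 1912 N·m
In lb·ft: 1912/1.356 = 1410 lb·ft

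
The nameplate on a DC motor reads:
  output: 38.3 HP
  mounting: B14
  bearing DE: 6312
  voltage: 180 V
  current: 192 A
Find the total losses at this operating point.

5.99 kW

P_in = V·I = 180×192 = 34560 W
P_out = 38.3×746 = 28572 W
Losses = P_in − P_out = 34560 − 28572 = 5988 W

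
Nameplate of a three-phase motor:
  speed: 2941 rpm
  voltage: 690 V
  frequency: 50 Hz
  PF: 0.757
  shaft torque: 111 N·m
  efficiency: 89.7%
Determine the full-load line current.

ω = 2π×2941/60 = 308 rad/s; P_out = τω = 111 × 308 = 34188 W
P_in = P_out / η = 34188 / 0.897 = 38114 W
I_L = P_in / (√3·V_L·cosφ) = 38114 / (1.732 × 690 × 0.757) = 42.1 A

42.1 A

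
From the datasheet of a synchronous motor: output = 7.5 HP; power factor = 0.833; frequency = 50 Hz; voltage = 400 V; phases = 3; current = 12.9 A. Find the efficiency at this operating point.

75.2 %

P_out = 7.5 × 746 = 5595 W
P_in = √3·V_L·I_L·cosφ = 1.732 × 400 × 12.9 × 0.833 = 7445 W
η = P_out / P_in = 5595 / 7445 = 0.752 = 75.2%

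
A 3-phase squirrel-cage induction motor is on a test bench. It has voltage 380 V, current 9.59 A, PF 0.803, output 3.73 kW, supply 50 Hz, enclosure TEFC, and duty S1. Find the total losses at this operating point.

1340 W

P_in = √3·V·I·cosφ = 1.732×380×9.59×0.803 = 5068 W
P_out = 3730 W
Losses = P_in − P_out = 5068 − 3730 = 1338 W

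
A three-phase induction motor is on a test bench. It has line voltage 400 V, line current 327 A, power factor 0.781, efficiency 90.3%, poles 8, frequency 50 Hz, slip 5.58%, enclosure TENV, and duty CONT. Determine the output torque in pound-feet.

P_in = √3·V·I·cosφ = 1.732 × 400 × 327 × 0.781 = 176932 W
P_out = η·P_in = 0.903 × 176932 = 159770 W
n_s = 120×50/8 = 750 rpm; n = 750×(1−0.0558) = 708 rpm
ω = 2π×708/60 = 74.14 rad/s
τ = P_out/ω = 159770/74.14 = 2155 N·m
In lb·ft: 2155/1.356 = 1590 lb·ft

1590 lb·ft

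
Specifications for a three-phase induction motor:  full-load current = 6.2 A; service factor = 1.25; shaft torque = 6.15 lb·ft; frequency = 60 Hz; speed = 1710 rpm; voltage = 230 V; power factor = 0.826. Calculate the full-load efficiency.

τ = 6.15 lb·ft × 1.356 = 8.339 N·m
ω = 2π × 1710/60 = 179.1 rad/s; P_out = τω = 8.339 × 179.1 = 1494 W
P_in = √3·V_L·I_L·cosφ = 1.732 × 230 × 6.2 × 0.826 = 2040 W
η = P_out / P_in = 1494 / 2040 = 0.732 = 73.2%

73.2 %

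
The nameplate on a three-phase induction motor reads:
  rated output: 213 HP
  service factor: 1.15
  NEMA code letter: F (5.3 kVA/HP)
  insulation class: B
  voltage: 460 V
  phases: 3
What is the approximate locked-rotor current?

S_LR = 5.3 × 213 = 1128.9 kVA
I_LR = S_LR/(√3·V_L) = 1128900/(1.732×460) = 1420 A

1420 A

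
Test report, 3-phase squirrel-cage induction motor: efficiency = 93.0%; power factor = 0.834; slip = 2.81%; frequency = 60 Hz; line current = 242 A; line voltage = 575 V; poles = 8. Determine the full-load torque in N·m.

2040 N·m

P_in = √3·V·I·cosφ = 1.732 × 575 × 242 × 0.834 = 201001 W
P_out = η·P_in = 0.93 × 201001 = 186931 W
n_s = 120×60/8 = 900 rpm; n = 900×(1−0.0281) = 875 rpm
ω = 2π×875/60 = 91.63 rad/s
τ = P_out/ω = 186931/91.63 = 2040 N·m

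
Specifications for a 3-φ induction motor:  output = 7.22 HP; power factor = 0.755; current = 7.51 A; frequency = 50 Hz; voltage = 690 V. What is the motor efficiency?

79.5 %

P_out = 7.22 × 746 = 5386 W
P_in = √3·V_L·I_L·cosφ = 1.732 × 690 × 7.51 × 0.755 = 6776 W
η = P_out / P_in = 5386 / 6776 = 0.795 = 79.5%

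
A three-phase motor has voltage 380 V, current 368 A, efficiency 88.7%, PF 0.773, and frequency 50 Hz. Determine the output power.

P_in = √3·V·I·cosφ = 1.732 × 380 × 368 × 0.773 = 187223 W
P_out = η·P_in = 0.887 × 187223 = 166067 W

166 kW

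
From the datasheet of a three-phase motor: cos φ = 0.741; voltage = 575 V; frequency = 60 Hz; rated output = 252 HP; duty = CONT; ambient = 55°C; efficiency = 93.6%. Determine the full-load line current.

P_out = 252 × 746 = 187992 W
P_in = P_out / η = 187992 / 0.936 = 200846 W
I_L = P_in / (√3·V_L·cosφ) = 200846 / (1.732 × 575 × 0.741) = 272 A

272 A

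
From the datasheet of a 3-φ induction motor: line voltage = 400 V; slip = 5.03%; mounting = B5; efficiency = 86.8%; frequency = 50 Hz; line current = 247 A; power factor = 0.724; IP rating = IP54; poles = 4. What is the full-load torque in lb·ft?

532 lb·ft

P_in = √3·V·I·cosφ = 1.732 × 400 × 247 × 0.724 = 123892 W
P_out = η·P_in = 0.868 × 123892 = 107538 W
n_s = 120×50/4 = 1500 rpm; n = 1500×(1−0.0503) = 1425 rpm
ω = 2π×1425/60 = 149.2 rad/s
τ = P_out/ω = 107538/149.2 = 720.8 N·m
In lb·ft: 720.8/1.356 = 532 lb·ft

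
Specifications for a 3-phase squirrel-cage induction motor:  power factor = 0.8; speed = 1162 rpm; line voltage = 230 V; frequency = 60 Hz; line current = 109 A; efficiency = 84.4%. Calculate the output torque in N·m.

241 N·m

P_in = √3·V·I·cosφ = 1.732 × 230 × 109 × 0.8 = 34737 W
P_out = η·P_in = 0.844 × 34737 = 29318 W
n = 1162 rpm
ω = 2π×1162/60 = 121.7 rad/s
τ = P_out/ω = 29318/121.7 = 241 N·m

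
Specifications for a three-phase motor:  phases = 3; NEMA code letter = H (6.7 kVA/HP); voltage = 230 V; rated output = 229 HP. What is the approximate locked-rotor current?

S_LR = 6.7 × 229 = 1534.3 kVA
I_LR = S_LR/(√3·V_L) = 1534300/(1.732×230) = 3850 A

3850 A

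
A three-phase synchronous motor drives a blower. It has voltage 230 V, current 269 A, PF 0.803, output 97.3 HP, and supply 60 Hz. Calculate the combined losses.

13.5 kW

P_in = √3·V·I·cosφ = 1.732×230×269×0.803 = 86049 W
P_out = 97.3×746 = 72586 W
Losses = P_in − P_out = 86049 − 72586 = 13463 W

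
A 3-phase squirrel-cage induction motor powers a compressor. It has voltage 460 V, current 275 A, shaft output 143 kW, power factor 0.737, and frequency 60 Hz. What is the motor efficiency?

88.6 %

P_out = 143 kW = 143000 W
P_in = √3·V_L·I_L·cosφ = 1.732 × 460 × 275 × 0.737 = 161475 W
η = P_out / P_in = 143000 / 161475 = 0.886 = 88.6%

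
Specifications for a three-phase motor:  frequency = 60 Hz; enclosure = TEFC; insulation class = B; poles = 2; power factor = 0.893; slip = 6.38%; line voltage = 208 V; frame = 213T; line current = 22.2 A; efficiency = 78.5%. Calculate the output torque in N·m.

P_in = √3·V·I·cosφ = 1.732 × 208 × 22.2 × 0.893 = 7142 W
P_out = η·P_in = 0.785 × 7142 = 5606 W
n_s = 120×60/2 = 3600 rpm; n = 3600×(1−0.0638) = 3370 rpm
ω = 2π×3370/60 = 352.9 rad/s
τ = P_out/ω = 5606/352.9 = 15.9 N·m

15.9 N·m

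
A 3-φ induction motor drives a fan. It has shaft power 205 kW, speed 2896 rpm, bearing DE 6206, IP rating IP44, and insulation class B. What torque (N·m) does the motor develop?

676 N·m

ω = 2π × 2896/60 = 303.3 rad/s
τ = P/ω = 205000/303.3 = 676 N·m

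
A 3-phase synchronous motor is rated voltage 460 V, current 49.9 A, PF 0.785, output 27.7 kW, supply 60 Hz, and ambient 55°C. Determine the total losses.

3.51 kW

P_in = √3·V·I·cosφ = 1.732×460×49.9×0.785 = 31209 W
P_out = 27700 W
Losses = P_in − P_out = 31209 − 27700 = 3509 W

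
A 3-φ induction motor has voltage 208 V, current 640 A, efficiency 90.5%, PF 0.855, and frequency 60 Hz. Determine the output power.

178 kW

P_in = √3·V·I·cosφ = 1.732 × 208 × 640 × 0.855 = 197132 W
P_out = η·P_in = 0.905 × 197132 = 178404 W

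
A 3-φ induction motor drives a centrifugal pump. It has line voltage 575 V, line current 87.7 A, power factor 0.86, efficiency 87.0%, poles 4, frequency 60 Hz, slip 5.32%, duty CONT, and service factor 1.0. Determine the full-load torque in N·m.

P_in = √3·V·I·cosφ = 1.732 × 575 × 87.7 × 0.86 = 75113 W
P_out = η·P_in = 0.87 × 75113 = 65348 W
n_s = 120×60/4 = 1800 rpm; n = 1800×(1−0.0532) = 1704 rpm
ω = 2π×1704/60 = 178.4 rad/s
τ = P_out/ω = 65348/178.4 = 366 N·m

366 N·m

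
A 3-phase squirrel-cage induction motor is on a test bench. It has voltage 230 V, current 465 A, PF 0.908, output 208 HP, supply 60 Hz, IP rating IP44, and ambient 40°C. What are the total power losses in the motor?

P_in = √3·V·I·cosφ = 1.732×230×465×0.908 = 168196 W
P_out = 208×746 = 155168 W
Losses = P_in − P_out = 168196 − 155168 = 13028 W

13000 W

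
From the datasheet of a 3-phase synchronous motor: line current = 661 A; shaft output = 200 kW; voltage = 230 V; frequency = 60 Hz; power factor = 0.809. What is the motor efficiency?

P_out = 200 kW = 200000 W
P_in = √3·V_L·I_L·cosφ = 1.732 × 230 × 661 × 0.809 = 213023 W
η = P_out / P_in = 200000 / 213023 = 0.939 = 93.9%

93.9 %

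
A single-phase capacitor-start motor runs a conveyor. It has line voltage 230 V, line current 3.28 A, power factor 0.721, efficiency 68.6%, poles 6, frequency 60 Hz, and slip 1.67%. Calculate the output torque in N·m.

P_in = V·I·cosφ = 230 × 3.28 × 0.721 = 544 W
P_out = η·P_in = 0.686 × 544 = 373 W
n_s = 120×60/6 = 1200 rpm; n = 1200×(1−0.0167) = 1180 rpm
ω = 2π×1180/60 = 123.6 rad/s
τ = P_out/ω = 373/123.6 = 3.02 N·m

3.02 N·m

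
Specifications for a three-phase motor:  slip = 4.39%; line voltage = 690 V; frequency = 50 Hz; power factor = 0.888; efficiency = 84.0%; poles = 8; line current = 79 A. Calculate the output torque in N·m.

938 N·m

P_in = √3·V·I·cosφ = 1.732 × 690 × 79 × 0.888 = 83837 W
P_out = η·P_in = 0.84 × 83837 = 70423 W
n_s = 120×50/8 = 750 rpm; n = 750×(1−0.0439) = 717 rpm
ω = 2π×717/60 = 75.08 rad/s
τ = P_out/ω = 70423/75.08 = 938 N·m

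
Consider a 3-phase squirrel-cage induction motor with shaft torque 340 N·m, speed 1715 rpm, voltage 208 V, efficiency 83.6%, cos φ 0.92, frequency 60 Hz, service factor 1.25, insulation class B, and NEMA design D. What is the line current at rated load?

ω = 2π×1715/60 = 179.6 rad/s; P_out = τω = 340 × 179.6 = 61064 W
P_in = P_out / η = 61064 / 0.836 = 73043 W
I_L = P_in / (√3·V_L·cosφ) = 73043 / (1.732 × 208 × 0.92) = 220 A

220 A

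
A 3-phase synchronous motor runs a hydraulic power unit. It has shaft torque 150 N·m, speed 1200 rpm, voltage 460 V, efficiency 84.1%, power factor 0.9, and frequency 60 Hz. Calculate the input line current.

31.3 A

ω = 2π×1200/60 = 125.7 rad/s; P_out = τω = 150 × 125.7 = 18855 W
P_in = P_out / η = 18855 / 0.841 = 22420 W
I_L = P_in / (√3·V_L·cosφ) = 22420 / (1.732 × 460 × 0.9) = 31.3 A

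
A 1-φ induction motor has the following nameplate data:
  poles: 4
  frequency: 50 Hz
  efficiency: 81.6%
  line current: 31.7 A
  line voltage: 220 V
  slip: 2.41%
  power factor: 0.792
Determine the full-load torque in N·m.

29.4 N·m

P_in = V·I·cosφ = 220 × 31.7 × 0.792 = 5523 W
P_out = η·P_in = 0.816 × 5523 = 4507 W
n_s = 120×50/4 = 1500 rpm; n = 1500×(1−0.0241) = 1464 rpm
ω = 2π×1464/60 = 153.3 rad/s
τ = P_out/ω = 4507/153.3 = 29.4 N·m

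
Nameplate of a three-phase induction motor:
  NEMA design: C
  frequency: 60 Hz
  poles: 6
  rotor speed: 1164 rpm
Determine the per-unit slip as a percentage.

3.0 %

n_s = 120f/p = 120×60/6 = 1200 rpm
s = (n_s − n)/n_s = (1200 − 1164)/1200 = 0.0300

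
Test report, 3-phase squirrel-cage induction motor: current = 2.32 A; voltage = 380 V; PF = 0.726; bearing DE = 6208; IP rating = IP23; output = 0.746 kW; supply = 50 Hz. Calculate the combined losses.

P_in = √3·V·I·cosφ = 1.732×380×2.32×0.726 = 1109 W
P_out = 746 W
Losses = P_in − P_out = 1109 − 746 = 363 W

363 W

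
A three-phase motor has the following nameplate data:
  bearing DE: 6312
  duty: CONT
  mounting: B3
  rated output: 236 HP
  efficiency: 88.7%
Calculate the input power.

198 kW

P_out = 236 × 746 = 176056 W
P_in = P_out/η = 176056/0.887 = 198485 W = 198 kW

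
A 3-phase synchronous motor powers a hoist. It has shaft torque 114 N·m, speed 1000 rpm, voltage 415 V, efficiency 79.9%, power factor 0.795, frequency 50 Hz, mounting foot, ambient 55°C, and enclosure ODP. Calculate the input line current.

26.1 A

ω = 2π×1000/60 = 104.7 rad/s; P_out = τω = 114 × 104.7 = 11936 W
P_in = P_out / η = 11936 / 0.799 = 14939 W
I_L = P_in / (√3·V_L·cosφ) = 14939 / (1.732 × 415 × 0.795) = 26.1 A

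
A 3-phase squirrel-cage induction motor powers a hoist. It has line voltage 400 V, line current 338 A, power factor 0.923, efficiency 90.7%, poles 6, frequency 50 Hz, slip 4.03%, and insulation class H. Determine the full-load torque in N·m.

P_in = √3·V·I·cosφ = 1.732 × 400 × 338 × 0.923 = 216136 W
P_out = η·P_in = 0.907 × 216136 = 196035 W
n_s = 120×50/6 = 1000 rpm; n = 1000×(1−0.0403) = 960 rpm
ω = 2π×960/60 = 100.5 rad/s
τ = P_out/ω = 196035/100.5 = 1950 N·m

1950 N·m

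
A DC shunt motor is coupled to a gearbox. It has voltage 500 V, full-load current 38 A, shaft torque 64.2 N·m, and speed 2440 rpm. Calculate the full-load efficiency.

ω = 2π × 2440/60 = 255.5 rad/s; P_out = τω = 64.2 × 255.5 = 16403 W
P_in = V·I = 500 × 38 = 19000 W
η = P_out / P_in = 16403 / 19000 = 0.863 = 86.3%

86.3 %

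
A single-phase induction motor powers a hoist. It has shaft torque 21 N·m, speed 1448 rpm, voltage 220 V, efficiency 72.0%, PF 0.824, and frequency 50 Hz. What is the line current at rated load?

ω = 2π×1448/60 = 151.6 rad/s; P_out = τω = 21 × 151.6 = 3184 W
P_in = P_out / η = 3184 / 0.720 = 4422 W
I = P_in / (V·cosφ) = 4422 / (220 × 0.824) = 24.4 A

24.4 A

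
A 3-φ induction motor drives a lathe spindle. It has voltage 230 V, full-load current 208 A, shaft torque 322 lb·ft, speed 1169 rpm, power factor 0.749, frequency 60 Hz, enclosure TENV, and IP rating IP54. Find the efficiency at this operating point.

86.1 %

τ = 322 lb·ft × 1.356 = 436.6 N·m
ω = 2π × 1169/60 = 122.4 rad/s; P_out = τω = 436.6 × 122.4 = 53440 W
P_in = √3·V_L·I_L·cosφ = 1.732 × 230 × 208 × 0.749 = 62061 W
η = P_out / P_in = 53440 / 62061 = 0.861 = 86.1%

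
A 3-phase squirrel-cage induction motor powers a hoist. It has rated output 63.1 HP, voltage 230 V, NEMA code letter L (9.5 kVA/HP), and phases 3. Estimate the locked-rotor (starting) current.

1500 A

S_LR = 9.5 × 63.1 = 599.45 kVA
I_LR = S_LR/(√3·V_L) = 599450/(1.732×230) = 1500 A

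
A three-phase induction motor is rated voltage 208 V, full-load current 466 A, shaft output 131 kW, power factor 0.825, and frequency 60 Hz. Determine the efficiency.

94.6 %

P_out = 131 kW = 131000 W
P_in = √3·V_L·I_L·cosφ = 1.732 × 208 × 466 × 0.825 = 138500 W
η = P_out / P_in = 131000 / 138500 = 0.946 = 94.6%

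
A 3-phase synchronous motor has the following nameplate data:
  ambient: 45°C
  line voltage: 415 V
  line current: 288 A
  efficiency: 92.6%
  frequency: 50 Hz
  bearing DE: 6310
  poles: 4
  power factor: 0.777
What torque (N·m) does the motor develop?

P_in = √3·V·I·cosφ = 1.732 × 415 × 288 × 0.777 = 160846 W
P_out = η·P_in = 0.926 × 160846 = 148943 W
n = n_s = 120×50/4 = 1500 rpm (synchronous)
ω = 2π×1500/60 = 157.1 rad/s
τ = P_out/ω = 148943/157.1 = 948 N·m

948 N·m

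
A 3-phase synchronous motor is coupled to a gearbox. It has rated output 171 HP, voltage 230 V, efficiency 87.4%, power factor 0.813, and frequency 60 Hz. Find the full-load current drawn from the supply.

P_out = 171 × 746 = 127566 W
P_in = P_out / η = 127566 / 0.874 = 145957 W
I_L = P_in / (√3·V_L·cosφ) = 145957 / (1.732 × 230 × 0.813) = 451 A

451 A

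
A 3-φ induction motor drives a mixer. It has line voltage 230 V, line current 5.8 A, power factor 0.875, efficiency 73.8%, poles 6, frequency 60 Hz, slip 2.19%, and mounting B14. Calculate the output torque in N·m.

12.1 N·m

P_in = √3·V·I·cosφ = 1.732 × 230 × 5.8 × 0.875 = 2022 W
P_out = η·P_in = 0.738 × 2022 = 1492 W
n_s = 120×60/6 = 1200 rpm; n = 1200×(1−0.0219) = 1174 rpm
ω = 2π×1174/60 = 122.9 rad/s
τ = P_out/ω = 1492/122.9 = 12.1 N·m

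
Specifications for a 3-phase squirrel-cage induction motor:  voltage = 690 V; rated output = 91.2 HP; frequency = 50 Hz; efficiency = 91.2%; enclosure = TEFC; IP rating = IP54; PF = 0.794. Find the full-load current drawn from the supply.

P_out = 91.2 × 746 = 68035 W
P_in = P_out / η = 68035 / 0.912 = 74600 W
I_L = P_in / (√3·V_L·cosφ) = 74600 / (1.732 × 690 × 0.794) = 78.6 A

78.6 A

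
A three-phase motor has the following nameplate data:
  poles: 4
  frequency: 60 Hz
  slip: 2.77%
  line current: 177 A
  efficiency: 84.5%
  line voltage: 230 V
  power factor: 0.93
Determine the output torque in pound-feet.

223 lb·ft

P_in = √3·V·I·cosφ = 1.732 × 230 × 177 × 0.93 = 65574 W
P_out = η·P_in = 0.845 × 65574 = 55410 W
n_s = 120×60/4 = 1800 rpm; n = 1800×(1−0.0277) = 1750 rpm
ω = 2π×1750/60 = 183.3 rad/s
τ = P_out/ω = 55410/183.3 = 302.3 N·m
In lb·ft: 302.3/1.356 = 223 lb·ft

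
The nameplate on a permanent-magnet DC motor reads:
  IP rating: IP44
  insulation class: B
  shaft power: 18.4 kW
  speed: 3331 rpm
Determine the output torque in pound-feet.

ω = 2π × 3331/60 = 348.8 rad/s
τ = P/ω = 18400/348.8 = 52.75 N·m
In lb·ft: 52.75/1.356 = 38.9 lb·ft

38.9 lb·ft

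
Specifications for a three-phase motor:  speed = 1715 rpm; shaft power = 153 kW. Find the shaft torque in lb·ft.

ω = 2π × 1715/60 = 179.6 rad/s
τ = P/ω = 153000/179.6 = 851.9 N·m
In lb·ft: 851.9/1.356 = 628 lb·ft

628 lb·ft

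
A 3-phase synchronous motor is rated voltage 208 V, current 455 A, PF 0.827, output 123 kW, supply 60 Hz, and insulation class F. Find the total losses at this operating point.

12600 W

P_in = √3·V·I·cosφ = 1.732×208×455×0.827 = 135559 W
P_out = 123000 W
Losses = P_in − P_out = 135559 − 123000 = 12559 W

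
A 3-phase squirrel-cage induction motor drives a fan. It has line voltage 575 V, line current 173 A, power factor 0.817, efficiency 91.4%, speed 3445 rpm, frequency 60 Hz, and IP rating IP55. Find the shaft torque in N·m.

P_in = √3·V·I·cosφ = 1.732 × 575 × 173 × 0.817 = 140762 W
P_out = η·P_in = 0.914 × 140762 = 128656 W
n = 3445 rpm
ω = 2π×3445/60 = 360.8 rad/s
τ = P_out/ω = 128656/360.8 = 357 N·m

357 N·m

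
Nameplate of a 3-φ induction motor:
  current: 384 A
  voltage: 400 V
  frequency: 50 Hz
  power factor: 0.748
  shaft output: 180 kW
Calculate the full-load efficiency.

90.5 %

P_out = 180 kW = 180000 W
P_in = √3·V_L·I_L·cosφ = 1.732 × 400 × 384 × 0.748 = 198994 W
η = P_out / P_in = 180000 / 198994 = 0.905 = 90.5%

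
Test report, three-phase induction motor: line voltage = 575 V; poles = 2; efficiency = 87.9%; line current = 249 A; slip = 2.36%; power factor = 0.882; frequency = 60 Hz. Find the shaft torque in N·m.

522 N·m

P_in = √3·V·I·cosφ = 1.732 × 575 × 249 × 0.882 = 218718 W
P_out = η·P_in = 0.879 × 218718 = 192253 W
n_s = 120×60/2 = 3600 rpm; n = 3600×(1−0.0236) = 3515 rpm
ω = 2π×3515/60 = 368.1 rad/s
τ = P_out/ω = 192253/368.1 = 522 N·m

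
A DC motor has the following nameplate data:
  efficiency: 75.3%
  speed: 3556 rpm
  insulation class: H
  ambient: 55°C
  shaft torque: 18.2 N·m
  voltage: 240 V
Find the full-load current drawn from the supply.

37.5 A

ω = 2π×3556/60 = 372.4 rad/s; P_out = τω = 18.2 × 372.4 = 6778 W
P_in = P_out / η = 6778 / 0.753 = 9001 W
I = P_in / V = 9001 / 240 = 37.5 A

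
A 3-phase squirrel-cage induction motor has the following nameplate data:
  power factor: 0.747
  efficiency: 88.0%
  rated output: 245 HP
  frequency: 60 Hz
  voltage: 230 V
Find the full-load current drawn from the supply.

P_out = 245 × 746 = 182770 W
P_in = P_out / η = 182770 / 0.880 = 207693 W
I_L = P_in / (√3·V_L·cosφ) = 207693 / (1.732 × 230 × 0.747) = 698 A

698 A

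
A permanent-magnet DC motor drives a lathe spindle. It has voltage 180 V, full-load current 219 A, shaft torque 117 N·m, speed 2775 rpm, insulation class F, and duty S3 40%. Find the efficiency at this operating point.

86.3 %

ω = 2π × 2775/60 = 290.6 rad/s; P_out = τω = 117 × 290.6 = 34000 W
P_in = V·I = 180 × 219 = 39420 W
η = P_out / P_in = 34000 / 39420 = 0.863 = 86.3%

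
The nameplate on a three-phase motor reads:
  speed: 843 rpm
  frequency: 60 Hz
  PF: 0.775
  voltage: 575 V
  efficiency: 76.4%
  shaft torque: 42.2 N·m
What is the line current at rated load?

ω = 2π×843/60 = 88.28 rad/s; P_out = τω = 42.2 × 88.28 = 3725 W
P_in = P_out / η = 3725 / 0.764 = 4876 W
I_L = P_in / (√3·V_L·cosφ) = 4876 / (1.732 × 575 × 0.775) = 6.32 A

6.32 A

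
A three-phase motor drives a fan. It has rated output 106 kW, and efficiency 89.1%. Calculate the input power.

P_out = 106000 W
P_in = P_out/η = 106000/0.891 = 118967 W = 119 kW

119 kW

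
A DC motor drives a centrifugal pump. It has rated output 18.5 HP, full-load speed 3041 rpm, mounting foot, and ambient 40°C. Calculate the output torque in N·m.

P_out = 18.5 × 746 = 13801 W
ω = 2π × 3041/60 = 318.5 rad/s
τ = P_out/ω = 13801/318.5 = 43.3 N·m

43.3 N·m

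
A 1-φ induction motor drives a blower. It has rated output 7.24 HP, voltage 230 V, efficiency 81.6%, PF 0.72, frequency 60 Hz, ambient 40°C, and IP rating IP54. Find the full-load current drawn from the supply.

40 A

P_out = 7.24 × 746 = 5401 W
P_in = P_out / η = 5401 / 0.816 = 6619 W
I = P_in / (V·cosφ) = 6619 / (230 × 0.72) = 40 A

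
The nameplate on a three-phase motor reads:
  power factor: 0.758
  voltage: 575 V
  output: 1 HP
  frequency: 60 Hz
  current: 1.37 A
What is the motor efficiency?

P_out = 1 × 746 = 746 W
P_in = √3·V_L·I_L·cosφ = 1.732 × 575 × 1.37 × 0.758 = 1034 W
η = P_out / P_in = 746 / 1034 = 0.721 = 72.1%

72.1 %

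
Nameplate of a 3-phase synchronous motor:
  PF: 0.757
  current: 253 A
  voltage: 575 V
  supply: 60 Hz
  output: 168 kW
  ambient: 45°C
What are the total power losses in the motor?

P_in = √3·V·I·cosφ = 1.732×575×253×0.757 = 190736 W
P_out = 168000 W
Losses = P_in − P_out = 190736 − 168000 = 22736 W

22700 W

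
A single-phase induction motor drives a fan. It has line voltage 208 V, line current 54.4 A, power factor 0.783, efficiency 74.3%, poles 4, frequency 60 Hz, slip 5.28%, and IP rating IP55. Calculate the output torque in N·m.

P_in = V·I·cosφ = 208 × 54.4 × 0.783 = 8860 W
P_out = η·P_in = 0.743 × 8860 = 6583 W
n_s = 120×60/4 = 1800 rpm; n = 1800×(1−0.0528) = 1705 rpm
ω = 2π×1705/60 = 178.5 rad/s
τ = P_out/ω = 6583/178.5 = 36.9 N·m

36.9 N·m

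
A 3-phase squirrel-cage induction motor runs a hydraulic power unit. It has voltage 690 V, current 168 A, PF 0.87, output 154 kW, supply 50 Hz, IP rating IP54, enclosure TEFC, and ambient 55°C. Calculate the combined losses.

20700 W

P_in = √3·V·I·cosφ = 1.732×690×168×0.87 = 174673 W
P_out = 154000 W
Losses = P_in − P_out = 174673 − 154000 = 20673 W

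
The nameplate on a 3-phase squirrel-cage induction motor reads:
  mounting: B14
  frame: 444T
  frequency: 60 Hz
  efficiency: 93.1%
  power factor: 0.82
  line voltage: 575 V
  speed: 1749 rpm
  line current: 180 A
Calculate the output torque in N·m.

P_in = √3·V·I·cosφ = 1.732 × 575 × 180 × 0.82 = 146995 W
P_out = η·P_in = 0.931 × 146995 = 136852 W
n = 1749 rpm
ω = 2π×1749/60 = 183.2 rad/s
τ = P_out/ω = 136852/183.2 = 747 N·m

747 N·m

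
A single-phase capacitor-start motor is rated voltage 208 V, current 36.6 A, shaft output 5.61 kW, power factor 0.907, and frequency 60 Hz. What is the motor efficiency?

81.2 %

P_out = 5.61 kW = 5610 W
P_in = V·I·cosφ = 208 × 36.6 × 0.907 = 6905 W
η = P_out / P_in = 5610 / 6905 = 0.812 = 81.2%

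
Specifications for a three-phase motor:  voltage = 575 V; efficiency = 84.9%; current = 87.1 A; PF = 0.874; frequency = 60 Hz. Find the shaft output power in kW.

64.4 kW

P_in = √3·V·I·cosφ = 1.732 × 575 × 87.1 × 0.874 = 75813 W
P_out = η·P_in = 0.849 × 75813 = 64365 W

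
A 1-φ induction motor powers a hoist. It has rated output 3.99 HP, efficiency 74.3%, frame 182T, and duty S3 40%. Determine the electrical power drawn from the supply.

4.01 kW

P_out = 3.99 × 746 = 2977 W
P_in = P_out/η = 2977/0.743 = 4007 W = 4.01 kW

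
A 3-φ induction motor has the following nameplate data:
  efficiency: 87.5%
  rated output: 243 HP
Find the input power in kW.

207 kW

P_out = 243 × 746 = 181278 W
P_in = P_out/η = 181278/0.875 = 207175 W = 207 kW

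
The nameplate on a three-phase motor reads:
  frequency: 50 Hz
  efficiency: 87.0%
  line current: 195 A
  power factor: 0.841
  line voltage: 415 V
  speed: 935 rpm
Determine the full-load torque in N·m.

P_in = √3·V·I·cosφ = 1.732 × 415 × 195 × 0.841 = 117876 W
P_out = η·P_in = 0.87 × 117876 = 102552 W
n = 935 rpm
ω = 2π×935/60 = 97.91 rad/s
τ = P_out/ω = 102552/97.91 = 1050 N·m

1050 N·m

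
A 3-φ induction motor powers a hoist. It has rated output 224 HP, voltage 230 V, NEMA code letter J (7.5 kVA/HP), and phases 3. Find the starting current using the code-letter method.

4220 A

S_LR = 7.5 × 224 = 1680 kVA
I_LR = S_LR/(√3·V_L) = 1680000/(1.732×230) = 4220 A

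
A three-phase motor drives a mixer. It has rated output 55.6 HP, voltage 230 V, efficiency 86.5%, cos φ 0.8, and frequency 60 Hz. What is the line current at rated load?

P_out = 55.6 × 746 = 41478 W
P_in = P_out / η = 41478 / 0.865 = 47951 W
I_L = P_in / (√3·V_L·cosφ) = 47951 / (1.732 × 230 × 0.8) = 150 A

150 A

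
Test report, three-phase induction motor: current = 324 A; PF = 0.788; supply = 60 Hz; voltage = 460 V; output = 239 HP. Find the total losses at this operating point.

25.1 kW

P_in = √3·V·I·cosφ = 1.732×460×324×0.788 = 203412 W
P_out = 239×746 = 178294 W
Losses = P_in − P_out = 203412 − 178294 = 25118 W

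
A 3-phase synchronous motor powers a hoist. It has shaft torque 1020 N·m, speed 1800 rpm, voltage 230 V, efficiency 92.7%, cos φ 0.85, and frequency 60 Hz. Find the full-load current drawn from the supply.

ω = 2π×1800/60 = 188.5 rad/s; P_out = τω = 1020 × 188.5 = 192270 W
P_in = P_out / η = 192270 / 0.927 = 207411 W
I_L = P_in / (√3·V_L·cosφ) = 207411 / (1.732 × 230 × 0.85) = 613 A

613 A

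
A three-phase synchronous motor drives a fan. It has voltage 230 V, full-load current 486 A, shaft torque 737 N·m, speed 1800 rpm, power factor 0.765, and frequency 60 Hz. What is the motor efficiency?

93.8 %

ω = 2π × 1800/60 = 188.5 rad/s; P_out = τω = 737 × 188.5 = 138925 W
P_in = √3·V_L·I_L·cosφ = 1.732 × 230 × 486 × 0.765 = 148106 W
η = P_out / P_in = 138925 / 148106 = 0.938 = 93.8%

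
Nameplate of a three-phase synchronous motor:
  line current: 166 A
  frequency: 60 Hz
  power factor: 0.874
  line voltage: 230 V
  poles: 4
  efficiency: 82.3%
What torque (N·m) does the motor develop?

P_in = √3·V·I·cosφ = 1.732 × 230 × 166 × 0.874 = 57796 W
P_out = η·P_in = 0.823 × 57796 = 47566 W
n = n_s = 120×60/4 = 1800 rpm (synchronous)
ω = 2π×1800/60 = 188.5 rad/s
τ = P_out/ω = 47566/188.5 = 252 N·m

252 N·m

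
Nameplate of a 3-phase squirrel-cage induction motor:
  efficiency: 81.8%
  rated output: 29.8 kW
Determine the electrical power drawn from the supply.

P_out = 29800 W
P_in = P_out/η = 29800/0.818 = 36430 W = 36.4 kW

36.4 kW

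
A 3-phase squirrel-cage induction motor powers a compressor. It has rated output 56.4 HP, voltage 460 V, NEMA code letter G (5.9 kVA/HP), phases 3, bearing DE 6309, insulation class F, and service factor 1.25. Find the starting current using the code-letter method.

S_LR = 5.9 × 56.4 = 332.76 kVA
I_LR = S_LR/(√3·V_L) = 332760/(1.732×460) = 418 A

418 A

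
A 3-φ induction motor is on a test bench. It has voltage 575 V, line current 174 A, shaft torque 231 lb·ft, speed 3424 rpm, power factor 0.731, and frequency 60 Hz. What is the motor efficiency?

88.7 %

τ = 231 lb·ft × 1.356 = 313.2 N·m
ω = 2π × 3424/60 = 358.6 rad/s; P_out = τω = 313.2 × 358.6 = 112314 W
P_in = √3·V_L·I_L·cosφ = 1.732 × 575 × 174 × 0.731 = 126673 W
η = P_out / P_in = 112314 / 126673 = 0.887 = 88.7%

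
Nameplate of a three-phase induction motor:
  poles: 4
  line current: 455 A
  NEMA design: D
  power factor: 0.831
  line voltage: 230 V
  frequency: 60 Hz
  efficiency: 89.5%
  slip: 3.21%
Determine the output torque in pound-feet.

545 lb·ft

P_in = √3·V·I·cosφ = 1.732 × 230 × 455 × 0.831 = 150622 W
P_out = η·P_in = 0.895 × 150622 = 134807 W
n_s = 120×60/4 = 1800 rpm; n = 1800×(1−0.0321) = 1742 rpm
ω = 2π×1742/60 = 182.4 rad/s
τ = P_out/ω = 134807/182.4 = 739.1 N·m
In lb·ft: 739.1/1.356 = 545 lb·ft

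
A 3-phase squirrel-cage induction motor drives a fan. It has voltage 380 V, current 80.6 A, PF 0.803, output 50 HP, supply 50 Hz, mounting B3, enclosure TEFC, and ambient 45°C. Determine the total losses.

5.3 kW

P_in = √3·V·I·cosφ = 1.732×380×80.6×0.803 = 42597 W
P_out = 50×746 = 37300 W
Losses = P_in − P_out = 42597 − 37300 = 5297 W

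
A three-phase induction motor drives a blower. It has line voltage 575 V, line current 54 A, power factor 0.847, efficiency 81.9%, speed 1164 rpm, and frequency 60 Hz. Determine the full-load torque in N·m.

306 N·m

P_in = √3·V·I·cosφ = 1.732 × 575 × 54 × 0.847 = 45550 W
P_out = η·P_in = 0.819 × 45550 = 37305 W
n = 1164 rpm
ω = 2π×1164/60 = 121.9 rad/s
τ = P_out/ω = 37305/121.9 = 306 N·m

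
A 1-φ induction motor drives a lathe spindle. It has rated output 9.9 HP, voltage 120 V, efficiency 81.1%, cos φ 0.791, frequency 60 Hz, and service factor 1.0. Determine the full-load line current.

P_out = 9.9 × 746 = 7385 W
P_in = P_out / η = 7385 / 0.811 = 9106 W
I = P_in / (V·cosφ) = 9106 / (120 × 0.791) = 95.9 A

95.9 A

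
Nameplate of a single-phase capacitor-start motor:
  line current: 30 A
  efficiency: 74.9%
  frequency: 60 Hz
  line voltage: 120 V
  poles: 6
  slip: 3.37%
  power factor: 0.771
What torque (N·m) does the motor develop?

P_in = V·I·cosφ = 120 × 30 × 0.771 = 2776 W
P_out = η·P_in = 0.749 × 2776 = 2079 W
n_s = 120×60/6 = 1200 rpm; n = 1200×(1−0.0337) = 1160 rpm
ω = 2π×1160/60 = 121.5 rad/s
τ = P_out/ω = 2079/121.5 = 17.1 N·m

17.1 N·m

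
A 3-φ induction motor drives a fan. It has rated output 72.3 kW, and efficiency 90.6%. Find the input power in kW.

P_out = 72300 W
P_in = P_out/η = 72300/0.906 = 79801 W = 79.8 kW

79.8 kW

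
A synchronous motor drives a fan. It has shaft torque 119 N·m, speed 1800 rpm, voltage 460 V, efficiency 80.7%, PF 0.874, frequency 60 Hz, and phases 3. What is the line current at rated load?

39.9 A

ω = 2π×1800/60 = 188.5 rad/s; P_out = τω = 119 × 188.5 = 22432 W
P_in = P_out / η = 22432 / 0.807 = 27797 W
I_L = P_in / (√3·V_L·cosφ) = 27797 / (1.732 × 460 × 0.874) = 39.9 A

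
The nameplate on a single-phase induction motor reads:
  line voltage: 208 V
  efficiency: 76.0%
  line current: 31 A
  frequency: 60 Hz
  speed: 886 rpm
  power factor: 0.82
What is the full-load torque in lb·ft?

P_in = V·I·cosφ = 208 × 31 × 0.82 = 5287 W
P_out = η·P_in = 0.76 × 5287 = 4018 W
n = 886 rpm
ω = 2π×886/60 = 92.78 rad/s
τ = P_out/ω = 4018/92.78 = 43.31 N·m
In lb·ft: 43.31/1.356 = 31.9 lb·ft

31.9 lb·ft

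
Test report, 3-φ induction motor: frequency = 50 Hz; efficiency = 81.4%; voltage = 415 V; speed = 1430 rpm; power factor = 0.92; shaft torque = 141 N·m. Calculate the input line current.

39.2 A

ω = 2π×1430/60 = 149.7 rad/s; P_out = τω = 141 × 149.7 = 21108 W
P_in = P_out / η = 21108 / 0.814 = 25931 W
I_L = P_in / (√3·V_L·cosφ) = 25931 / (1.732 × 415 × 0.92) = 39.2 A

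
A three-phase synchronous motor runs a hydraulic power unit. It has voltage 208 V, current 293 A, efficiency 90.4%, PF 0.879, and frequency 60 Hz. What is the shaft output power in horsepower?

112 HP

P_in = √3·V·I·cosφ = 1.732 × 208 × 293 × 0.879 = 92783 W
P_out = η·P_in = 0.904 × 92783 = 83876 W
= 83876/746 = 112 HP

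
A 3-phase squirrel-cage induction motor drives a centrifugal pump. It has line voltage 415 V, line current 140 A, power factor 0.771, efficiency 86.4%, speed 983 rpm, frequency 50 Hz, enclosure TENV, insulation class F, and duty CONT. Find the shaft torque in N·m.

P_in = √3·V·I·cosφ = 1.732 × 415 × 140 × 0.771 = 77585 W
P_out = η·P_in = 0.864 × 77585 = 67033 W
n = 983 rpm
ω = 2π×983/60 = 102.9 rad/s
τ = P_out/ω = 67033/102.9 = 651 N·m

651 N·m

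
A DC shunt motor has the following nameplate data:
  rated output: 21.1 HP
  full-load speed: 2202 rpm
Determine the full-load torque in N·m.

68.3 N·m

P_out = 21.1 × 746 = 15741 W
ω = 2π × 2202/60 = 230.6 rad/s
τ = P_out/ω = 15741/230.6 = 68.3 N·m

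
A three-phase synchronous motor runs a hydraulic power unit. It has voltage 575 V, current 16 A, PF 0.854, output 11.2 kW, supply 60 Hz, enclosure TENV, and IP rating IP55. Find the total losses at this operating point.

2.41 kW

P_in = √3·V·I·cosφ = 1.732×575×16×0.854 = 13608 W
P_out = 11200 W
Losses = P_in − P_out = 13608 − 11200 = 2408 W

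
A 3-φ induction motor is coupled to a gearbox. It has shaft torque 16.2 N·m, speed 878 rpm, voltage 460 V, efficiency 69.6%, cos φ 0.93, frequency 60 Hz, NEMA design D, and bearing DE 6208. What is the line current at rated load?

2.89 A

ω = 2π×878/60 = 91.94 rad/s; P_out = τω = 16.2 × 91.94 = 1489 W
P_in = P_out / η = 1489 / 0.696 = 2139 W
I_L = P_in / (√3·V_L·cosφ) = 2139 / (1.732 × 460 × 0.93) = 2.89 A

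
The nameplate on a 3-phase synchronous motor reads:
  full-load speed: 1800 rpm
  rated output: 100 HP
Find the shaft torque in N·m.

P_out = 100 × 746 = 74600 W
ω = 2π × 1800/60 = 188.5 rad/s
τ = P_out/ω = 74600/188.5 = 396 N·m

396 N·m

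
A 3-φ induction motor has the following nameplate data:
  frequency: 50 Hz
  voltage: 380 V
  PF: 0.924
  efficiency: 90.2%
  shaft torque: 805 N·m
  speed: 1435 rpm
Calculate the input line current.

ω = 2π×1435/60 = 150.3 rad/s; P_out = τω = 805 × 150.3 = 120992 W
P_in = P_out / η = 120992 / 0.902 = 134137 W
I_L = P_in / (√3·V_L·cosφ) = 134137 / (1.732 × 380 × 0.924) = 221 A

221 A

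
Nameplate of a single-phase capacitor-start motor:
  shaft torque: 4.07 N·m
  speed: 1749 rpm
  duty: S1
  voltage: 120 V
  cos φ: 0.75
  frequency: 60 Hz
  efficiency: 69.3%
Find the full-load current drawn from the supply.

ω = 2π×1749/60 = 183.2 rad/s; P_out = τω = 4.07 × 183.2 = 746 W
P_in = P_out / η = 746 / 0.693 = 1076 W
I = P_in / (V·cosφ) = 1076 / (120 × 0.75) = 12 A

12 A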